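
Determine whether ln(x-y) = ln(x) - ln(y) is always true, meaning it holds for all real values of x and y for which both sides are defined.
No, this is NOT an identity.

Claim: ln(x-y) = ln(x) - ln(y).
Test a specific point where both sides are defined: x = 4, y = 3/2.
LHS = ln(x-y) ≈ 0.9163
RHS = ln(x) - ln(y) ≈ 0.9808
Since 0.9163 ≠ 0.9808, the equation fails at this point, so it cannot hold for all real values of x and y for which both sides are defined.
ln(x) - ln(y) = ln(x/y), not ln(x-y).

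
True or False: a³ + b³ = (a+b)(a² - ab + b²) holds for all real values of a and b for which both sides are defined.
Claim: a³ + b³ = (a+b)(a² - ab + b²).
Reasoning: Expand the right side: (a+b)(a² - ab + b²) = a³ - a²b + ab² + a²b - ab² + b³ = a³ + b³ (the middle terms cancel in pairs).
So the two sides agree for all real values of a and b for which both sides are defined.

Conclusion: True.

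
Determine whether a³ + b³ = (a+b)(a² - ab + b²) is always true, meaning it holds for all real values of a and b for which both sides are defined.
Yes, this is an identity.

Claim: a³ + b³ = (a+b)(a² - ab + b²).
Reasoning: Expand the right side: (a+b)(a² - ab + b²) = a³ - a²b + ab² + a²b - ab² + b³ = a³ + b³ (the middle terms cancel in pairs).
So the two sides agree for all real values of a and b for which both sides are defined.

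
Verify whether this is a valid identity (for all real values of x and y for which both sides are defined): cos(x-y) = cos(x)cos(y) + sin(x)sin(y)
Yes, this is an identity.

Claim: cos(x-y) = cos(x)cos(y) + sin(x)sin(y).
Reasoning: Replace y by -y in cos(x+y) = cos(x)cos(y) - sin(x)sin(y) and use cos(-y) = cos(y), sin(-y) = -sin(y): cos(x-y) = cos(x)cos(y) + sin(x)sin(y).
So the two sides agree for all real values of x and y for which both sides are defined.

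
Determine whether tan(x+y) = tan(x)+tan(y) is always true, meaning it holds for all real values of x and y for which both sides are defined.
No, this is NOT an identity.

Claim: tan(x+y) = tan(x)+tan(y).
Test a specific point where both sides are defined: x = π/6, y = 3π/4.
LHS = tan(x+y) ≈ -0.2679
RHS = tan(x)+tan(y) ≈ -0.4226
Since -0.2679 ≠ -0.4226, the equation fails at this point, so it cannot hold for all real values of x and y for which both sides are defined.
The correct formula is tan(x+y) = (tan(x) + tan(y))/(1 - tan(x)tan(y)).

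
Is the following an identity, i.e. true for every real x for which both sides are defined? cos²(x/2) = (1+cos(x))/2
Claim: cos²(x/2) = (1+cos(x))/2.
Reasoning: Use cos(2θ) = 2cos²θ - 1 with θ = x/2: cos(x) = 2cos²(x/2) - 1. Solving for cos²(x/2) gives (1 + cos(x))/2.
So the two sides agree for every real x for which both sides are defined.

Conclusion: Yes, this is an identity.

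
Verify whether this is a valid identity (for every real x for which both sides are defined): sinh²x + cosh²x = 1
Claim: sinh²x + cosh²x = 1.
Test a specific point where both sides are defined: x = 3/2.
LHS = sinh²x + cosh²x ≈ 10.0677
RHS = 1 ≈ 1.0000
Since 10.0677 ≠ 1.0000, the equation fails at this point, so it cannot hold for every real x for which both sides are defined.
The correct hyperbolic identity is cosh²x - sinh²x = 1 (a difference); the sum sinh²x + cosh²x equals cosh(2x).

Conclusion: No, this is NOT an identity.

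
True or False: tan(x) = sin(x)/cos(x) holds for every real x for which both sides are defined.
True.

Claim: tan(x) = sin(x)/cos(x).
Reasoning: For an angle x whose terminal point on the unit circle is (cos x, sin x), tan(x) is defined as the ratio (second coordinate)/(first coordinate) = sin(x)/cos(x), wherever cos(x) ≠ 0.
So the two sides agree for every real x for which both sides are defined.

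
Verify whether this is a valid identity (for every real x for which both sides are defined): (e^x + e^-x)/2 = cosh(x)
Claim: (e^x + e^-x)/2 = cosh(x).
Reasoning: This is exactly the definition of the hyperbolic cosine: cosh(x) := (e^x + e^-x)/2.
So the two sides agree for every real x for which both sides are defined.

Conclusion: Yes, this is an identity.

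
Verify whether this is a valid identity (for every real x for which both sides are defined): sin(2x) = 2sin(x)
Claim: sin(2x) = 2sin(x).
Test a specific point where both sides are defined: x = π/3.
LHS = sin(2x) ≈ 0.8660
RHS = 2sin(x) ≈ 1.7321
Since 0.8660 ≠ 1.7321, the equation fails at this point, so it cannot hold for every real x for which both sides are defined.
The correct double-angle formula is sin(2x) = 2sin(x)cos(x).

Conclusion: No, this is NOT an identity.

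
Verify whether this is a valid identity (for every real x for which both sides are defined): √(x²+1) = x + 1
No, this is NOT an identity.

Claim: √(x²+1) = x + 1.
Test a specific point where both sides are defined: x = 1/2.
LHS = √(x²+1) ≈ 1.1180
RHS = x + 1 ≈ 1.5000
Since 1.1180 ≠ 1.5000, the equation fails at this point, so it cannot hold for every real x for which both sides are defined.
(x+1)² = x² + 2x + 1 ≠ x² + 1 unless x = 0.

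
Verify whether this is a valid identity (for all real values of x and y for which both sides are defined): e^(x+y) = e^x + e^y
Claim: e^(x+y) = e^x + e^y.
Test a specific point where both sides are defined: x = 3/2, y = 2.
LHS = e^(x+y) ≈ 33.1155
RHS = e^x + e^y ≈ 11.8707
Since 33.1155 ≠ 11.8707, the equation fails at this point, so it cannot hold for all real values of x and y for which both sides are defined.
The correct rule is e^(x+y) = e^x · e^y (a product, not a sum).

Conclusion: No, this is NOT an identity.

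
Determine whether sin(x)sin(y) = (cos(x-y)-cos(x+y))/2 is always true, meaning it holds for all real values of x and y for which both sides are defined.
Yes, this is an identity.

Claim: sin(x)sin(y) = (cos(x-y)-cos(x+y))/2.
Reasoning: cos(x-y) = cos(x)cos(y) + sin(x)sin(y) and cos(x+y) = cos(x)cos(y) - sin(x)sin(y). Subtracting, cos(x-y) - cos(x+y) = 2sin(x)sin(y); divide by 2.
So the two sides agree for all real values of x and y for which both sides are defined.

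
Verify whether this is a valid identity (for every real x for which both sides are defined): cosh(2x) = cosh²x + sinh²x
Yes, this is an identity.

Claim: cosh(2x) = cosh²x + sinh²x.
Reasoning: cosh²x = (e^(2x) + 2 + e^(-2x))/4 and sinh²x = (e^(2x) - 2 + e^(-2x))/4. Adding gives (2e^(2x) + 2e^(-2x))/4 = (e^(2x) + e^(-2x))/2 = cosh(2x).
So the two sides agree for every real x for which both sides are defined.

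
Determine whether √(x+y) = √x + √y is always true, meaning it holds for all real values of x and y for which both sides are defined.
Claim: √(x+y) = √x + √y.
Test a specific point where both sides are defined: x = 3, y = 1.
LHS = √(x+y) ≈ 2.0000
RHS = √x + √y ≈ 2.7321
Since 2.0000 ≠ 2.7321, the equation fails at this point, so it cannot hold for all real values of x and y for which both sides are defined.
Squaring the right side gives x + 2√(xy) + y, not x + y.

Conclusion: No, this is NOT an identity.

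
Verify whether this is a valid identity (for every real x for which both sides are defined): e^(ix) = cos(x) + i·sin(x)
Claim: e^(ix) = cos(x) + i·sin(x).
Reasoning: Euler's formula. Expand e^(ix) = Σ (ix)^k / k!. Since i² = -1, the even-k terms are Σ (-1)^m x^(2m)/(2m)! = cos(x) and the odd-k terms are i · Σ (-1)^m x^(2m+1)/(2m+1)! = i·sin(x).
So the two sides agree for every real x for which both sides are defined.

Conclusion: Yes, this is an identity.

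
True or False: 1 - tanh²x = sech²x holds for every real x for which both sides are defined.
True.

Claim: 1 - tanh²x = sech²x.
Reasoning: Divide cosh²x - sinh²x = 1 through by cosh²x (never zero): 1 - tanh²x = 1/cosh²x = sech²x.
So the two sides agree for every real x for which both sides are defined.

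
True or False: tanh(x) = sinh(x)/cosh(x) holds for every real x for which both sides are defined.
Claim: tanh(x) = sinh(x)/cosh(x).
Reasoning: tanh(x) is defined as sinh(x)/cosh(x) = (e^x - e^-x)/(e^x + e^-x); cosh(x) ≥ 1 is never zero, so this holds for every real x.
So the two sides agree for every real x for which both sides are defined.

Conclusion: True.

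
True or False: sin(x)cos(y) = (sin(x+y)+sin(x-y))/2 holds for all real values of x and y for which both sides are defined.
True.

Claim: sin(x)cos(y) = (sin(x+y)+sin(x-y))/2.
Reasoning: sin(x+y) = sin(x)cos(y) + cos(x)sin(y) and sin(x-y) = sin(x)cos(y) - cos(x)sin(y). Adding, sin(x+y) + sin(x-y) = 2sin(x)cos(y); divide by 2.
So the two sides agree for all real values of x and y for which both sides are defined.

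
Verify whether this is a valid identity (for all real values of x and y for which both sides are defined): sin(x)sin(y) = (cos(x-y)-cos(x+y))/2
Yes, this is an identity.

Claim: sin(x)sin(y) = (cos(x-y)-cos(x+y))/2.
Reasoning: cos(x-y) = cos(x)cos(y) + sin(x)sin(y) and cos(x+y) = cos(x)cos(y) - sin(x)sin(y). Subtracting, cos(x-y) - cos(x+y) = 2sin(x)sin(y); divide by 2.
So the two sides agree for all real values of x and y for which both sides are defined.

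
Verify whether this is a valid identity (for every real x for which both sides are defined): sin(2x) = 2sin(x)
Claim: sin(2x) = 2sin(x).
Test a specific point where both sides are defined: x = π/4.
LHS = sin(2x) ≈ 1.0000
RHS = 2sin(x) ≈ 1.4142
Since 1.0000 ≠ 1.4142, the equation fails at this point, so it cannot hold for every real x for which both sides are defined.
The correct double-angle formula is sin(2x) = 2sin(x)cos(x).

Conclusion: No, this is NOT an identity.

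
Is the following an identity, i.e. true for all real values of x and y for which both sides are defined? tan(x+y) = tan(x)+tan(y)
Claim: tan(x+y) = tan(x)+tan(y).
Test a specific point where both sides are defined: x = π/6, y = -π/4.
LHS = tan(x+y) ≈ -0.2679
RHS = tan(x)+tan(y) ≈ -0.4226
Since -0.2679 ≠ -0.4226, the equation fails at this point, so it cannot hold for all real values of x and y for which both sides are defined.
The correct formula is tan(x+y) = (tan(x) + tan(y))/(1 - tan(x)tan(y)).

Conclusion: No, this is NOT an identity.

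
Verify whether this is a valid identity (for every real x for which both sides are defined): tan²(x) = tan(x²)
Claim: tan²(x) = tan(x²).
Test a specific point where both sides are defined: x = 2π/3.
LHS = tan²(x) ≈ 3.0000
RHS = tan(x²) ≈ 2.9590
Since 3.0000 ≠ 2.9590, the equation fails at this point, so it cannot hold for every real x for which both sides are defined.
tan²(x) means (tan x)², squaring the output; tan(x²) squares the input. These are different functions.

Conclusion: No, this is NOT an identity.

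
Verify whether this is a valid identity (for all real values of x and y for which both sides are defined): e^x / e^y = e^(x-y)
Claim: e^x / e^y = e^(x-y).
Reasoning: 1/e^y = e^(-y), so e^x / e^y = e^x · e^(-y) = e^(x + (-y)) = e^(x-y) by the product rule for exponents.
So the two sides agree for all real values of x and y for which both sides are defined.

Conclusion: Yes, this is an identity.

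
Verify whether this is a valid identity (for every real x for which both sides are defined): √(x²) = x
Claim: √(x²) = x.
Test a specific point where both sides are defined: x = -1.
LHS = √(x²) ≈ 1.0000
RHS = x ≈ -1.0000
Since 1.0000 ≠ -1.0000, the equation fails at this point, so it cannot hold for every real x for which both sides are defined.
√(x²) = |x|, which differs from x whenever x < 0 (both sides are defined for every real x).

Conclusion: No, this is NOT an identity.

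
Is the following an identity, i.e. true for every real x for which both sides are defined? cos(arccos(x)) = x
Yes, this is an identity.

Claim: cos(arccos(x)) = x.
Reasoning: For -1 ≤ x ≤ 1 (where arccos is defined), arccos(x) is by definition an angle whose cosine equals x. Taking the cosine of that angle returns x. (Note the other order, arccos(cos x) = x, is NOT an identity.)
So the two sides agree for every real x for which both sides are defined.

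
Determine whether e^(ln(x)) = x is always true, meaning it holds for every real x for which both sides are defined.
Yes, this is an identity.

Claim: e^(ln(x)) = x.
Reasoning: For x > 0, ln(x) is by definition the exponent p such that e^p = x. Raising e to that exponent therefore returns x: e^(ln x) = x.
So the two sides agree for every real x for which both sides are defined.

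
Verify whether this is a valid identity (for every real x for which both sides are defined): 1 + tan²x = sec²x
Claim: 1 + tan²x = sec²x.
Reasoning: Start from sin²x + cos²x = 1 and divide every term by cos²x (allowed wherever tan x and sec x are defined): tan²x + 1 = 1/cos²x = sec²x.
So the two sides agree for every real x for which both sides are defined.

Conclusion: Yes, this is an identity.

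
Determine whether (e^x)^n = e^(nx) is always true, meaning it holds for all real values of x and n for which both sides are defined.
Claim: (e^x)^n = e^(nx).
Reasoning: e^x is a positive real number, and for a positive base B and real exponent n, B^n = e^(n·ln B). With B = e^x, ln B = x, so (e^x)^n = e^(n·x).
So the two sides agree for all real values of x and n for which both sides are defined.

Conclusion: Yes, this is an identity.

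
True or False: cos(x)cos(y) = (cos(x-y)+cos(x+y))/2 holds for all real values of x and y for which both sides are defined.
True.

Claim: cos(x)cos(y) = (cos(x-y)+cos(x+y))/2.
Reasoning: cos(x-y) = cos(x)cos(y) + sin(x)sin(y) and cos(x+y) = cos(x)cos(y) - sin(x)sin(y). Adding, cos(x-y) + cos(x+y) = 2cos(x)cos(y); divide by 2.
So the two sides agree for all real values of x and y for which both sides are defined.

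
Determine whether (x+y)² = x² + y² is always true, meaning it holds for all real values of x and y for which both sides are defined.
Claim: (x+y)² = x² + y².
Test a specific point where both sides are defined: x = -3, y = 1.
LHS = (x+y)² ≈ 4.0000
RHS = x² + y² ≈ 10.0000
Since 4.0000 ≠ 10.0000, the equation fails at this point, so it cannot hold for all real values of x and y for which both sides are defined.
The correct expansion is (x+y)² = x² + 2xy + y²; the cross term 2xy is missing.

Conclusion: No, this is NOT an identity.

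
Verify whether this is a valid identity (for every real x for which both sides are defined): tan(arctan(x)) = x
Yes, this is an identity.

Claim: tan(arctan(x)) = x.
Reasoning: For every real x, arctan(x) is by definition the angle in (-π/2, π/2) whose tangent equals x. Taking the tangent of that angle returns x.
So the two sides agree for every real x for which both sides are defined.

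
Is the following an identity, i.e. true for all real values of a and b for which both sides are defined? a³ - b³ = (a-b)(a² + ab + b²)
Yes, this is an identity.

Claim: a³ - b³ = (a-b)(a² + ab + b²).
Reasoning: Expand the right side: (a-b)(a² + ab + b²) = a³ + a²b + ab² - a²b - ab² - b³ = a³ - b³ (the middle terms cancel in pairs).
So the two sides agree for all real values of a and b for which both sides are defined.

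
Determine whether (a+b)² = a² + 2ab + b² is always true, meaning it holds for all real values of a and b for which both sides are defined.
Claim: (a+b)² = a² + 2ab + b².
Reasoning: Expand: (a+b)² = (a+b)(a+b) = a·a + a·b + b·a + b·b = a² + 2ab + b².
So the two sides agree for all real values of a and b for which both sides are defined.

Conclusion: Yes, this is an identity.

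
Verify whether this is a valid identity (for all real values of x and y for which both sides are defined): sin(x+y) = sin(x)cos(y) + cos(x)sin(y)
Yes, this is an identity.

Claim: sin(x+y) = sin(x)cos(y) + cos(x)sin(y).
Reasoning: By Euler's formula e^(i(x+y)) = e^(ix)·e^(iy) = (cos x + i·sin x)(cos y + i·sin y). The imaginary part of the left side is sin(x+y); the imaginary part of the product is sin(x)cos(y) + cos(x)sin(y).
So the two sides agree for all real values of x and y for which both sides are defined.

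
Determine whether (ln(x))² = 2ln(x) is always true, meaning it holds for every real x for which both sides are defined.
Claim: (ln(x))² = 2ln(x).
Test a specific point where both sides are defined: x = 4.
LHS = (ln(x))² ≈ 1.9218
RHS = 2ln(x) ≈ 2.7726
Since 1.9218 ≠ 2.7726, the equation fails at this point, so it cannot hold for every real x for which both sides are defined.
2ln(x) equals ln(x²), which is not the same as (ln x)².

Conclusion: No, this is NOT an identity.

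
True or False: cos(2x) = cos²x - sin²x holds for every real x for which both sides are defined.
True.

Claim: cos(2x) = cos²x - sin²x.
Reasoning: Put y = x in the addition formula cos(x+y) = cos(x)cos(y) - sin(x)sin(y): cos(2x) = cos²x - sin²x.
So the two sides agree for every real x for which both sides are defined.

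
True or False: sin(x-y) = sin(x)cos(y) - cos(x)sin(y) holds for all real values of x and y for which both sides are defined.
Claim: sin(x-y) = sin(x)cos(y) - cos(x)sin(y).
Reasoning: Replace y by -y in sin(x+y) = sin(x)cos(y) + cos(x)sin(y) and use cos(-y) = cos(y), sin(-y) = -sin(y): sin(x-y) = sin(x)cos(y) - cos(x)sin(y).
So the two sides agree for all real values of x and y for which both sides are defined.

Conclusion: True.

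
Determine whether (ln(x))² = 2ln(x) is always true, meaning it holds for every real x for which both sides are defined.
Claim: (ln(x))² = 2ln(x).
Test a specific point where both sides are defined: x = 2.
LHS = (ln(x))² ≈ 0.4805
RHS = 2ln(x) ≈ 1.3863
Since 0.4805 ≠ 1.3863, the equation fails at this point, so it cannot hold for every real x for which both sides are defined.
2ln(x) equals ln(x²), which is not the same as (ln x)².

Conclusion: No, this is NOT an identity.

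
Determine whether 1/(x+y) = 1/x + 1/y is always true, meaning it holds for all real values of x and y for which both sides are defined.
No, this is NOT an identity.

Claim: 1/(x+y) = 1/x + 1/y.
Test a specific point where both sides are defined: x = 1, y = 3.
LHS = 1/(x+y) ≈ 0.2500
RHS = 1/x + 1/y ≈ 1.3333
Since 0.2500 ≠ 1.3333, the equation fails at this point, so it cannot hold for all real values of x and y for which both sides are defined.
1/x + 1/y = (x+y)/(xy), which is not 1/(x+y).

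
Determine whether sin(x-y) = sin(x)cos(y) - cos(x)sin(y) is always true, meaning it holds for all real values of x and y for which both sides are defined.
Claim: sin(x-y) = sin(x)cos(y) - cos(x)sin(y).
Reasoning: Replace y by -y in sin(x+y) = sin(x)cos(y) + cos(x)sin(y) and use cos(-y) = cos(y), sin(-y) = -sin(y): sin(x-y) = sin(x)cos(y) - cos(x)sin(y).
So the two sides agree for all real values of x and y for which both sides are defined.

Conclusion: Yes, this is an identity.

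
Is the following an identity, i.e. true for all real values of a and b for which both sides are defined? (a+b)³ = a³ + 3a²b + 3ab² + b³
Claim: (a+b)³ = a³ + 3a²b + 3ab² + b³.
Reasoning: (a+b)³ = (a+b)(a+b)² = (a+b)(a² + 2ab + b²) = a³ + 2a²b + ab² + a²b + 2ab² + b³ = a³ + 3a²b + 3ab² + b³.
So the two sides agree for all real values of a and b for which both sides are defined.

Conclusion: Yes, this is an identity.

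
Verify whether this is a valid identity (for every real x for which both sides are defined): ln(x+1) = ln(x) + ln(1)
Claim: ln(x+1) = ln(x) + ln(1).
Test a specific point where both sides are defined: x = 2.
LHS = ln(x+1) ≈ 1.0986
RHS = ln(x) + ln(1) ≈ 0.6931
Since 1.0986 ≠ 0.6931, the equation fails at this point, so it cannot hold for every real x for which both sides are defined.
ln(1) = 0, so the right side is just ln(x), which differs from ln(x+1).

Conclusion: No, this is NOT an identity.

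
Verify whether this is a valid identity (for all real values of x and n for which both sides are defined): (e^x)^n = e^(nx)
Claim: (e^x)^n = e^(nx).
Reasoning: e^x is a positive real number, and for a positive base B and real exponent n, B^n = e^(n·ln B). With B = e^x, ln B = x, so (e^x)^n = e^(n·x).
So the two sides agree for all real values of x and n for which both sides are defined.

Conclusion: Yes, this is an identity.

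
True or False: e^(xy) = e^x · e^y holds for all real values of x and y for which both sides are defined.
Claim: e^(xy) = e^x · e^y.
Test a specific point where both sides are defined: x = -1, y = -2.
LHS = e^(xy) ≈ 7.3891
RHS = e^x · e^y ≈ 0.0498
Since 7.3891 ≠ 0.0498, the equation fails at this point, so it cannot hold for all real values of x and y for which both sides are defined.
e^x · e^y = e^(x+y), not e^(xy).

Conclusion: False.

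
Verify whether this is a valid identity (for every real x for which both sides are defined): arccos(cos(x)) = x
Claim: arccos(cos(x)) = x.
Test a specific point where both sides are defined: x = -π/6.
LHS = arccos(cos(x)) ≈ 0.5236
RHS = x ≈ -0.5236
Since 0.5236 ≠ -0.5236, the equation fails at this point, so it cannot hold for every real x for which both sides are defined.
arccos only returns values in [0, π], so arccos(cos(x)) = x holds only for x in that interval, not for all real x.

Conclusion: No, this is NOT an identity.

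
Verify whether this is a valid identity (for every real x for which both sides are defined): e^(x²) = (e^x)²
No, this is NOT an identity.

Claim: e^(x²) = (e^x)².
Test a specific point where both sides are defined: x = 1/2.
LHS = e^(x²) ≈ 1.2840
RHS = (e^x)² ≈ 2.7183
Since 1.2840 ≠ 2.7183, the equation fails at this point, so it cannot hold for every real x for which both sides are defined.
(e^x)² = e^(2x), and 2x ≠ x² in general.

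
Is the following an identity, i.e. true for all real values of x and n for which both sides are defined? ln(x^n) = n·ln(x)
Yes, this is an identity.

Claim: ln(x^n) = n·ln(x).
Reasoning: The right side requires x > 0. For x > 0, x^n = (e^(ln x))^n = e^(n·ln x), so taking ln of both sides gives ln(x^n) = n·ln(x).
So the two sides agree for all real values of x and n for which both sides are defined.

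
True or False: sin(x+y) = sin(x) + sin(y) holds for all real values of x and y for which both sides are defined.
Claim: sin(x+y) = sin(x) + sin(y).
Test a specific point where both sides are defined: x = π/2, y = -π/6.
LHS = sin(x+y) ≈ 0.8660
RHS = sin(x) + sin(y) ≈ 0.5000
Since 0.8660 ≠ 0.5000, the equation fails at this point, so it cannot hold for all real values of x and y for which both sides are defined.
The correct expansion is sin(x+y) = sin(x)cos(y) + cos(x)sin(y); sine is not additive.

Conclusion: False.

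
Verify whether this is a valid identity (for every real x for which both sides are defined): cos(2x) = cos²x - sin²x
Claim: cos(2x) = cos²x - sin²x.
Reasoning: Put y = x in the addition formula cos(x+y) = cos(x)cos(y) - sin(x)sin(y): cos(2x) = cos²x - sin²x.
So the two sides agree for every real x for which both sides are defined.

Conclusion: Yes, this is an identity.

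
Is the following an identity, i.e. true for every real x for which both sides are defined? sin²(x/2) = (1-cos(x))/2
Claim: sin²(x/2) = (1-cos(x))/2.
Reasoning: Use cos(2θ) = 1 - 2sin²θ with θ = x/2: cos(x) = 1 - 2sin²(x/2). Solving for sin²(x/2) gives (1 - cos(x))/2.
So the two sides agree for every real x for which both sides are defined.

Conclusion: Yes, this is an identity.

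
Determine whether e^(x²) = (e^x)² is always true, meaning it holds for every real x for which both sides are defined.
Claim: e^(x²) = (e^x)².
Test a specific point where both sides are defined: x = -2.
LHS = e^(x²) ≈ 54.5982
RHS = (e^x)² ≈ 0.0183
Since 54.5982 ≠ 0.0183, the equation fails at this point, so it cannot hold for every real x for which both sides are defined.
(e^x)² = e^(2x), and 2x ≠ x² in general.

Conclusion: No, this is NOT an identity.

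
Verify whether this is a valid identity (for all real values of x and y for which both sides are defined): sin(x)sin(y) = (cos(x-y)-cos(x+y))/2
Yes, this is an identity.

Claim: sin(x)sin(y) = (cos(x-y)-cos(x+y))/2.
Reasoning: cos(x-y) = cos(x)cos(y) + sin(x)sin(y) and cos(x+y) = cos(x)cos(y) - sin(x)sin(y). Subtracting, cos(x-y) - cos(x+y) = 2sin(x)sin(y); divide by 2.
So the two sides agree for all real values of x and y for which both sides are defined.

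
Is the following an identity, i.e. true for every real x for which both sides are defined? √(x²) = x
No, this is NOT an identity.

Claim: √(x²) = x.
Test a specific point where both sides are defined: x = -1.
LHS = √(x²) ≈ 1.0000
RHS = x ≈ -1.0000
Since 1.0000 ≠ -1.0000, the equation fails at this point, so it cannot hold for every real x for which both sides are defined.
√(x²) = |x|, which differs from x whenever x < 0 (both sides are defined for every real x).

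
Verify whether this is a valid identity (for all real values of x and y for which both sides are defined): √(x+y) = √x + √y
Claim: √(x+y) = √x + √y.
Test a specific point where both sides are defined: x = 2, y = 4.
LHS = √(x+y) ≈ 2.4495
RHS = √x + √y ≈ 3.4142
Since 2.4495 ≠ 3.4142, the equation fails at this point, so it cannot hold for all real values of x and y for which both sides are defined.
Squaring the right side gives x + 2√(xy) + y, not x + y.

Conclusion: No, this is NOT an identity.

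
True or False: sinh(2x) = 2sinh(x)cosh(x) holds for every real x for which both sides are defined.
Claim: sinh(2x) = 2sinh(x)cosh(x).
Reasoning: 2sinh(x)cosh(x) = 2 · (e^x - e^-x)/2 · (e^x + e^-x)/2 = (e^(2x) - e^(-2x))/2 = sinh(2x).
So the two sides agree for every real x for which both sides are defined.

Conclusion: True.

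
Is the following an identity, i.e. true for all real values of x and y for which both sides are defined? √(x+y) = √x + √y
Claim: √(x+y) = √x + √y.
Test a specific point where both sides are defined: x = 3, y = 1.
LHS = √(x+y) ≈ 2.0000
RHS = √x + √y ≈ 2.7321
Since 2.0000 ≠ 2.7321, the equation fails at this point, so it cannot hold for all real values of x and y for which both sides are defined.
Squaring the right side gives x + 2√(xy) + y, not x + y.

Conclusion: No, this is NOT an identity.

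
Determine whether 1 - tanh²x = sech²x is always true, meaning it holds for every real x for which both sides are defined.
Claim: 1 - tanh²x = sech²x.
Reasoning: Divide cosh²x - sinh²x = 1 through by cosh²x (never zero): 1 - tanh²x = 1/cosh²x = sech²x.
So the two sides agree for every real x for which both sides are defined.

Conclusion: Yes, this is an identity.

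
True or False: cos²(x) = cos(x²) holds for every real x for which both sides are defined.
False.

Claim: cos²(x) = cos(x²).
Test a specific point where both sides are defined: x = 2π/3.
LHS = cos²(x) ≈ 0.2500
RHS = cos(x²) ≈ -0.3202
Since 0.2500 ≠ -0.3202, the equation fails at this point, so it cannot hold for every real x for which both sides are defined.
cos²(x) means (cos x)², squaring the output; cos(x²) squares the input. These are different functions.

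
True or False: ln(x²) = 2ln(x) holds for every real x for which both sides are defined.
Claim: ln(x²) = 2ln(x).
Reasoning: The right side requires x > 0. For x > 0, x² = (e^(ln x))² = e^(2ln x), so ln(x²) = 2ln(x). (For x < 0 the right side is undefined, so those values are outside the claim.)
So the two sides agree for every real x for which both sides are defined.

Conclusion: True.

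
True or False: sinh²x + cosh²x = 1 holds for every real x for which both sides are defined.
Claim: sinh²x + cosh²x = 1.
Test a specific point where both sides are defined: x = 1/2.
LHS = sinh²x + cosh²x ≈ 1.5431
RHS = 1 ≈ 1.0000
Since 1.5431 ≠ 1.0000, the equation fails at this point, so it cannot hold for every real x for which both sides are defined.
The correct hyperbolic identity is cosh²x - sinh²x = 1 (a difference); the sum sinh²x + cosh²x equals cosh(2x).

Conclusion: False.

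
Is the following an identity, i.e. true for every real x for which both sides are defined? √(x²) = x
No, this is NOT an identity.

Claim: √(x²) = x.
Test a specific point where both sides are defined: x = -2.
LHS = √(x²) ≈ 2.0000
RHS = x ≈ -2.0000
Since 2.0000 ≠ -2.0000, the equation fails at this point, so it cannot hold for every real x for which both sides are defined.
√(x²) = |x|, which differs from x whenever x < 0 (both sides are defined for every real x).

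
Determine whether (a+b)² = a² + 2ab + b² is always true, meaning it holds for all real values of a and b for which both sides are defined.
Claim: (a+b)² = a² + 2ab + b².
Reasoning: Expand: (a+b)² = (a+b)(a+b) = a·a + a·b + b·a + b·b = a² + 2ab + b².
So the two sides agree for all real values of a and b for which both sides are defined.

Conclusion: Yes, this is an identity.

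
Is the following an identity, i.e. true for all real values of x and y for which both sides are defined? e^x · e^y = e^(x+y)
Yes, this is an identity.

Claim: e^x · e^y = e^(x+y).
Reasoning: This is the law of exponents for a common base: multiplying powers adds exponents. E.g. from the series, (Σ x^j/j!)(Σ y^k/k!) = Σ_m (Σ_{j+k=m} x^j y^k/(j!k!)) = Σ_m (x+y)^m/m! by the binomial theorem.
So the two sides agree for all real values of x and y for which both sides are defined.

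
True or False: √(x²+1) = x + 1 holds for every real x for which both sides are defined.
False.

Claim: √(x²+1) = x + 1.
Test a specific point where both sides are defined: x = 5.
LHS = √(x²+1) ≈ 5.0990
RHS = x + 1 ≈ 6.0000
Since 5.0990 ≠ 6.0000, the equation fails at this point, so it cannot hold for every real x for which both sides are defined.
(x+1)² = x² + 2x + 1 ≠ x² + 1 unless x = 0.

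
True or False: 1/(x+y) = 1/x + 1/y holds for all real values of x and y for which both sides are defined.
False.

Claim: 1/(x+y) = 1/x + 1/y.
Test a specific point where both sides are defined: x = 1, y = 5.
LHS = 1/(x+y) ≈ 0.1667
RHS = 1/x + 1/y ≈ 1.2000
Since 0.1667 ≠ 1.2000, the equation fails at this point, so it cannot hold for all real values of x and y for which both sides are defined.
1/x + 1/y = (x+y)/(xy), which is not 1/(x+y).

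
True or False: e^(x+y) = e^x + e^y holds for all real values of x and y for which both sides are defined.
False.

Claim: e^(x+y) = e^x + e^y.
Test a specific point where both sides are defined: x = 3/2, y = 3/2.
LHS = e^(x+y) ≈ 20.0855
RHS = e^x + e^y ≈ 8.9634
Since 20.0855 ≠ 8.9634, the equation fails at this point, so it cannot hold for all real values of x and y for which both sides are defined.
The correct rule is e^(x+y) = e^x · e^y (a product, not a sum).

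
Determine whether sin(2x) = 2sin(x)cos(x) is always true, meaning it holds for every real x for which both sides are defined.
Claim: sin(2x) = 2sin(x)cos(x).
Reasoning: Put y = x in the addition formula sin(x+y) = sin(x)cos(y) + cos(x)sin(y): sin(2x) = sin(x)cos(x) + cos(x)sin(x) = 2sin(x)cos(x).
So the two sides agree for every real x for which both sides are defined.

Conclusion: Yes, this is an identity.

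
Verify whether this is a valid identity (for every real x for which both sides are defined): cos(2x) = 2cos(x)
No, this is NOT an identity.

Claim: cos(2x) = 2cos(x).
Test a specific point where both sides are defined: x = -π/2.
LHS = cos(2x) ≈ -1.0000
RHS = 2cos(x) ≈ 0.0000
Since -1.0000 ≠ 0.0000, the equation fails at this point, so it cannot hold for every real x for which both sides are defined.
The correct double-angle formula is cos(2x) = cos²x - sin²x.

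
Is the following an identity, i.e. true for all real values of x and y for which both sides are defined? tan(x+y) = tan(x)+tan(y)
Claim: tan(x+y) = tan(x)+tan(y).
Test a specific point where both sides are defined: x = π/6, y = π/6.
LHS = tan(x+y) ≈ 1.7321
RHS = tan(x)+tan(y) ≈ 1.1547
Since 1.7321 ≠ 1.1547, the equation fails at this point, so it cannot hold for all real values of x and y for which both sides are defined.
The correct formula is tan(x+y) = (tan(x) + tan(y))/(1 - tan(x)tan(y)).

Conclusion: No, this is NOT an identity.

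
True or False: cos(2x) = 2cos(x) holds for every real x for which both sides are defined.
Claim: cos(2x) = 2cos(x).
Test a specific point where both sides are defined: x = -π/4.
LHS = cos(2x) ≈ 0.0000
RHS = 2cos(x) ≈ 1.4142
Since 0.0000 ≠ 1.4142, the equation fails at this point, so it cannot hold for every real x for which both sides are defined.
The correct double-angle formula is cos(2x) = cos²x - sin²x.

Conclusion: False.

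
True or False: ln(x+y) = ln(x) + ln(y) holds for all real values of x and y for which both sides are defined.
Claim: ln(x+y) = ln(x) + ln(y).
Test a specific point where both sides are defined: x = 1/2, y = 3/2.
LHS = ln(x+y) ≈ 0.6931
RHS = ln(x) + ln(y) ≈ -0.2877
Since 0.6931 ≠ -0.2877, the equation fails at this point, so it cannot hold for all real values of x and y for which both sides are defined.
ln(x) + ln(y) = ln(xy), not ln(x+y).

Conclusion: False.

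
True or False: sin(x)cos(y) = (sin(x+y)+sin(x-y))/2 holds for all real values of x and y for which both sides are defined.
True.

Claim: sin(x)cos(y) = (sin(x+y)+sin(x-y))/2.
Reasoning: sin(x+y) = sin(x)cos(y) + cos(x)sin(y) and sin(x-y) = sin(x)cos(y) - cos(x)sin(y). Adding, sin(x+y) + sin(x-y) = 2sin(x)cos(y); divide by 2.
So the two sides agree for all real values of x and y for which both sides are defined.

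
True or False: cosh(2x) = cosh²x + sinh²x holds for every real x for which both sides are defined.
True.

Claim: cosh(2x) = cosh²x + sinh²x.
Reasoning: cosh²x = (e^(2x) + 2 + e^(-2x))/4 and sinh²x = (e^(2x) - 2 + e^(-2x))/4. Adding gives (2e^(2x) + 2e^(-2x))/4 = (e^(2x) + e^(-2x))/2 = cosh(2x).
So the two sides agree for every real x for which both sides are defined.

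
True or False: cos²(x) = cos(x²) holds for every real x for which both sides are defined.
Claim: cos²(x) = cos(x²).
Test a specific point where both sides are defined: x = π/3.
LHS = cos²(x) ≈ 0.2500
RHS = cos(x²) ≈ 0.4566
Since 0.2500 ≠ 0.4566, the equation fails at this point, so it cannot hold for every real x for which both sides are defined.
cos²(x) means (cos x)², squaring the output; cos(x²) squares the input. These are different functions.

Conclusion: False.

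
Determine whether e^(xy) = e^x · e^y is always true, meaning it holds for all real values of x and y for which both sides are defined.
Claim: e^(xy) = e^x · e^y.
Test a specific point where both sides are defined: x = 1/2, y = 3/2.
LHS = e^(xy) ≈ 2.1170
RHS = e^x · e^y ≈ 7.3891
Since 2.1170 ≠ 7.3891, the equation fails at this point, so it cannot hold for all real values of x and y for which both sides are defined.
e^x · e^y = e^(x+y), not e^(xy).

Conclusion: No, this is NOT an identity.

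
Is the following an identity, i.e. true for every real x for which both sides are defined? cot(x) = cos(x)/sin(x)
Claim: cot(x) = cos(x)/sin(x).
Reasoning: cot(x) is defined as 1/tan(x) = 1/(sin(x)/cos(x)) = cos(x)/sin(x), wherever sin(x) ≠ 0.
So the two sides agree for every real x for which both sides are defined.

Conclusion: Yes, this is an identity.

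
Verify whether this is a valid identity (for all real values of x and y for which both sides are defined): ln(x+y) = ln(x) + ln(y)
No, this is NOT an identity.

Claim: ln(x+y) = ln(x) + ln(y).
Test a specific point where both sides are defined: x = 1/2, y = 2.
LHS = ln(x+y) ≈ 0.9163
RHS = ln(x) + ln(y) ≈ 0.0000
Since 0.9163 ≠ 0.0000, the equation fails at this point, so it cannot hold for all real values of x and y for which both sides are defined.
ln(x) + ln(y) = ln(xy), not ln(x+y).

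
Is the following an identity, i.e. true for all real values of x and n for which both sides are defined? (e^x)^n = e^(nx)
Claim: (e^x)^n = e^(nx).
Reasoning: e^x is a positive real number, and for a positive base B and real exponent n, B^n = e^(n·ln B). With B = e^x, ln B = x, so (e^x)^n = e^(n·x).
So the two sides agree for all real values of x and n for which both sides are defined.

Conclusion: Yes, this is an identity.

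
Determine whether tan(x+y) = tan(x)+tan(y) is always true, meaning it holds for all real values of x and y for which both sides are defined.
Claim: tan(x+y) = tan(x)+tan(y).
Test a specific point where both sides are defined: x = -π/3, y = π/6.
LHS = tan(x+y) ≈ -0.5774
RHS = tan(x)+tan(y) ≈ -1.1547
Since -0.5774 ≠ -1.1547, the equation fails at this point, so it cannot hold for all real values of x and y for which both sides are defined.
The correct formula is tan(x+y) = (tan(x) + tan(y))/(1 - tan(x)tan(y)).

Conclusion: No, this is NOT an identity.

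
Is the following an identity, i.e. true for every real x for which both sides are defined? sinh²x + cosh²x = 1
No, this is NOT an identity.

Claim: sinh²x + cosh²x = 1.
Test a specific point where both sides are defined: x = 3/2.
LHS = sinh²x + cosh²x ≈ 10.0677
RHS = 1 ≈ 1.0000
Since 10.0677 ≠ 1.0000, the equation fails at this point, so it cannot hold for every real x for which both sides are defined.
The correct hyperbolic identity is cosh²x - sinh²x = 1 (a difference); the sum sinh²x + cosh²x equals cosh(2x).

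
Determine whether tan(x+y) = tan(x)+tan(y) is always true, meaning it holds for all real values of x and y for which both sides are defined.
No, this is NOT an identity.

Claim: tan(x+y) = tan(x)+tan(y).
Test a specific point where both sides are defined: x = π/3, y = π/4.
LHS = tan(x+y) ≈ -3.7321
RHS = tan(x)+tan(y) ≈ 2.7321
Since -3.7321 ≠ 2.7321, the equation fails at this point, so it cannot hold for all real values of x and y for which both sides are defined.
The correct formula is tan(x+y) = (tan(x) + tan(y))/(1 - tan(x)tan(y)).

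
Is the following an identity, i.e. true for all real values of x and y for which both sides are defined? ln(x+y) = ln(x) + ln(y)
Claim: ln(x+y) = ln(x) + ln(y).
Test a specific point where both sides are defined: x = 1/2, y = 3/2.
LHS = ln(x+y) ≈ 0.6931
RHS = ln(x) + ln(y) ≈ -0.2877
Since 0.6931 ≠ -0.2877, the equation fails at this point, so it cannot hold for all real values of x and y for which both sides are defined.
ln(x) + ln(y) = ln(xy), not ln(x+y).

Conclusion: No, this is NOT an identity.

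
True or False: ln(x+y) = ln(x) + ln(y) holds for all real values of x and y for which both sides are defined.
False.

Claim: ln(x+y) = ln(x) + ln(y).
Test a specific point where both sides are defined: x = 3, y = 3.
LHS = ln(x+y) ≈ 1.7918
RHS = ln(x) + ln(y) ≈ 2.1972
Since 1.7918 ≠ 2.1972, the equation fails at this point, so it cannot hold for all real values of x and y for which both sides are defined.
ln(x) + ln(y) = ln(xy), not ln(x+y).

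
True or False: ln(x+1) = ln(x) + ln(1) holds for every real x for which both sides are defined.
False.

Claim: ln(x+1) = ln(x) + ln(1).
Test a specific point where both sides are defined: x = 4.
LHS = ln(x+1) ≈ 1.6094
RHS = ln(x) + ln(1) ≈ 1.3863
Since 1.6094 ≠ 1.3863, the equation fails at this point, so it cannot hold for every real x for which both sides are defined.
ln(1) = 0, so the right side is just ln(x), which differs from ln(x+1).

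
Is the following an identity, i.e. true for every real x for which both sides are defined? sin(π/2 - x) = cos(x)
Yes, this is an identity.

Claim: sin(π/2 - x) = cos(x).
Reasoning: Use sin(u - v) = sin(u)cos(v) - cos(u)sin(v) with u = π/2, v = x: sin(π/2)cos(x) - cos(π/2)sin(x) = 1·cos(x) - 0·sin(x) = cos(x).
So the two sides agree for every real x for which both sides are defined.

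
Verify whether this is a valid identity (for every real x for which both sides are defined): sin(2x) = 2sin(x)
Claim: sin(2x) = 2sin(x).
Test a specific point where both sides are defined: x = 3π/4.
LHS = sin(2x) ≈ -1.0000
RHS = 2sin(x) ≈ 1.4142
Since -1.0000 ≠ 1.4142, the equation fails at this point, so it cannot hold for every real x for which both sides are defined.
The correct double-angle formula is sin(2x) = 2sin(x)cos(x).

Conclusion: No, this is NOT an identity.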